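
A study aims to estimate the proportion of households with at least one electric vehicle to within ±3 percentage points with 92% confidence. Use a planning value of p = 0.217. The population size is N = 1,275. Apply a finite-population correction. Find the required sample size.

For a proportion with margin E = 0.03 at 92% confidence, z = 1.751.
n = p̂(1−p̂)(z/E)² = 0.217 × 0.783 × (1.751/0.03)² = 578.83 — call this n₀.
Finite-population correction with N = 1,275: n = n₀ / (1 + (n₀−1)/N) = 578.83 / 1.453 = 398.37
Round up: n = 399.

399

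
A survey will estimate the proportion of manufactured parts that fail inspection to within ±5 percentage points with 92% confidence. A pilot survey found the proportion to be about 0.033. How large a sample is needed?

40

For a proportion with margin E = 0.05 at 92% confidence, z = 1.751.
n = p̂(1−p̂)(z/E)² = 0.033 × 0.967 × (1.751/0.05)² = 39.14
Round up: n = 40.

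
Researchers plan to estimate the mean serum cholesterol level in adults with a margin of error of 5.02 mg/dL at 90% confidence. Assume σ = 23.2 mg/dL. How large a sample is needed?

For a mean, the margin of error is E = z·σ/√n, so n = (zσ/E)².
At 90% confidence, z = 1.645.
n = (1.645 × 23.2 / 5.02)² = 57.80
Round up: n = 58.

58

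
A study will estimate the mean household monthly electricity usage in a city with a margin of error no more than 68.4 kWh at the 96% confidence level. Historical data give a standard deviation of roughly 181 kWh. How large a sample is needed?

For a mean, the margin of error is E = z·σ/√n, so n = (zσ/E)².
At 96% confidence, z = 2.054.
n = (2.054 × 181 / 68.4)² = 29.54
Round up: n = 30.

30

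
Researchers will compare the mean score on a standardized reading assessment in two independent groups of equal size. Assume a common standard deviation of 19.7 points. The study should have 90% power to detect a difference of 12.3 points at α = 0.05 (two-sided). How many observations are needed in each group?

54 per group

For two equal groups, n per group = 2·((z_{α/2} + z_β)·σ/δ)².
z_{α/2} = 1.960; z_β = 1.282 (power 90%).
n = 2 × (3.242 × 19.7 / 12.3)² = 2 × 26.96 = 53.92
Round up: n = 54 per group.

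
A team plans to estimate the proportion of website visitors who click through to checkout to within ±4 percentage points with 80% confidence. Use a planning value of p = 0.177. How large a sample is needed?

150

For a proportion with margin E = 0.04 at 80% confidence, z = 1.282.
n = p̂(1−p̂)(z/E)² = 0.177 × 0.823 × (1.282/0.04)² = 149.63
Round up: n = 150.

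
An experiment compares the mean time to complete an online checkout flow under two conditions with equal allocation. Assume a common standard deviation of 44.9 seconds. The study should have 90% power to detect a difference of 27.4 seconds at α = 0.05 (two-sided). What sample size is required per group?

For two equal groups, n per group = 2·((z_{α/2} + z_β)·σ/δ)².
z_{α/2} = 1.960; z_β = 1.282 (power 90%).
n = 2 × (3.242 × 44.9 / 27.4)² = 2 × 28.22 = 56.44
Round up: n = 57 per group.

57 per group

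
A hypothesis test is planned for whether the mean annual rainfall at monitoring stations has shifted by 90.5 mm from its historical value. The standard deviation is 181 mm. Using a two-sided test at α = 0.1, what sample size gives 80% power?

25

For a one-sample z-test, n = ((z_{α/2} + z_β)·σ/δ)².
z_{α/2} = 1.645 (two-sided α = 0.1); z_β = 0.842 (power 80% → β = 0.2).
n = (2.487 × 181 / 90.5)² = 24.74
Round up: n = 25.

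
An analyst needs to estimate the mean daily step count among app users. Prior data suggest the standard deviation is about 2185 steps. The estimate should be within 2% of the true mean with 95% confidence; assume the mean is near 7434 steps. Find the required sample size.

For a mean, the margin of error is E = z·σ/√n, so n = (zσ/E)².
At 95% confidence, z = 1.960.
E = 2% of 7434 = 148.7 steps.
n = (1.960 × 2185 / 148.7)² = 829.68
Round up: n = 830.

830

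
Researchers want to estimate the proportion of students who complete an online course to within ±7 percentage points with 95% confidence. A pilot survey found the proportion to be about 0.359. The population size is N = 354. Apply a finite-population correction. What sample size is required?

n = 120

For a proportion with margin E = 0.07 at 95% confidence, z = 1.960.
n = p̂(1−p̂)(z/E)² = 0.359 × 0.641 × (1.960/0.07)² = 180.41 — call this n₀.
Finite-population correction with N = 354: n = n₀ / (1 + (n₀−1)/N) = 180.41 / 1.507 = 119.71
Round up: n = 120.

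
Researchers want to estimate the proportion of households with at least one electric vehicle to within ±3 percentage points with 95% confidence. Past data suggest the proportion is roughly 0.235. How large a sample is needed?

For a proportion with margin E = 0.03 at 95% confidence, z = 1.960.
n = p̂(1−p̂)(z/E)² = 0.235 × 0.765 × (1.960/0.03)² = 767.36
Round up: n = 768.

n = 768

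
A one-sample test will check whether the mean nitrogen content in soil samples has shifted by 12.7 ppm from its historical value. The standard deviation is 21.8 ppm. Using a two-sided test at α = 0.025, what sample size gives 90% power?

37

For a one-sample z-test, n = ((z_{α/2} + z_β)·σ/δ)².
z_{α/2} = 2.241 (two-sided α = 0.025); z_β = 1.282 (power 90% → β = 0.1).
n = (3.523 × 21.8 / 12.7)² = 36.57
Round up: n = 37.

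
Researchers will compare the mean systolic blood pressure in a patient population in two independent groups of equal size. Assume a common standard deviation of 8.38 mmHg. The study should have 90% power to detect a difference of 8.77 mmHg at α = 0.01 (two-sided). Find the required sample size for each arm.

28 per group

For two equal groups, n per group = 2·((z_{α/2} + z_β)·σ/δ)².
z_{α/2} = 2.576; z_β = 1.282 (power 90%).
n = 2 × (3.858 × 8.38 / 8.77)² = 2 × 13.59 = 27.18
Round up: n = 28 per group.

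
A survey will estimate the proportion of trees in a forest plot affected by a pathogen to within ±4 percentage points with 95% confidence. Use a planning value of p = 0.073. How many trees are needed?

For a proportion with margin E = 0.04 at 95% confidence, z = 1.960.
n = p̂(1−p̂)(z/E)² = 0.073 × 0.927 × (1.960/0.04)² = 162.48
Round up: n = 163.

n = 163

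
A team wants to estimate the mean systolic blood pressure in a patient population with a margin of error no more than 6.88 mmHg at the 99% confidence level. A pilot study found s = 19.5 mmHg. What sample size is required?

For a mean, the margin of error is E = z·σ/√n, so n = (zσ/E)².
At 99% confidence, z = 2.576.
n = (2.576 × 19.5 / 6.88)² = 53.31
Round up: n = 54.

54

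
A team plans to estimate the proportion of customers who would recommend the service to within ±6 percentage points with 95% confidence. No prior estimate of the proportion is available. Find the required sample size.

267

For a proportion with margin E = 0.06 at 95% confidence, z = 1.960.
With no prior estimate, use p = 0.5, which maximizes p(1−p) at 0.25.
n = 0.25 × (z/E)² = 0.25 × (1.960/0.06)² = 266.78
Round up: n = 267.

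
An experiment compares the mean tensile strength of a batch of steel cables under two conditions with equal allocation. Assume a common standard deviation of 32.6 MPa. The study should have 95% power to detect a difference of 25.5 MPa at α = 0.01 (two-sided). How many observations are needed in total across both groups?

For two equal groups, n per group = 2·((z_{α/2} + z_β)·σ/δ)².
z_{α/2} = 2.576; z_β = 1.645 (power 95%).
n = 2 × (4.221 × 32.6 / 25.5)² = 2 × 29.12 = 58.24
Round up: n = 59 per group.
Total across both groups: 2 × 59 = 118.

118 total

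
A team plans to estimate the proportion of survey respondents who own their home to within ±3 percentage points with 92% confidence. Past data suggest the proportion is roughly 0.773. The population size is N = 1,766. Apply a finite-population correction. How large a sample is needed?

n = 447

For a proportion with margin E = 0.03 at 92% confidence, z = 1.751.
n = p̂(1−p̂)(z/E)² = 0.773 × 0.227 × (1.751/0.03)² = 597.77 — call this n₀.
Finite-population correction with N = 1,766: n = n₀ / (1 + (n₀−1)/N) = 597.77 / 1.338 = 446.76
Round up: n = 447.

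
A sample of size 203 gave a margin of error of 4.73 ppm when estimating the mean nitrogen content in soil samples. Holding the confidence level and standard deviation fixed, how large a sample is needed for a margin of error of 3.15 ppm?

Margin of error scales as 1/√n, so n₂ = n₁·(E₁/E₂)².
n₂ = 203 × (4.73/3.15)² = 203 × 2.255 = 457.76
Round up: n₂ = 458.

458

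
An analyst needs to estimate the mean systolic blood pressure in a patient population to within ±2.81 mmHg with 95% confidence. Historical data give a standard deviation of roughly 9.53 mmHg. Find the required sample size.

For a mean, the margin of error is E = z·σ/√n, so n = (zσ/E)².
At 95% confidence, z = 1.960.
n = (1.960 × 9.53 / 2.81)² = 44.19
Round up: n = 45.

45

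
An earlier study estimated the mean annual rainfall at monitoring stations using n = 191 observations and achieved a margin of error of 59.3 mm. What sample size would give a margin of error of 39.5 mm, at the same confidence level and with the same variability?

Margin of error scales as 1/√n, so n₂ = n₁·(E₁/E₂)².
n₂ = 191 × (59.3/39.5)² = 191 × 2.254 = 430.51
Round up: n₂ = 431.

431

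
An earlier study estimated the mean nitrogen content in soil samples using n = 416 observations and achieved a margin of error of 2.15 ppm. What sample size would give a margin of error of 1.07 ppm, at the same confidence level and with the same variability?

Margin of error scales as 1/√n, so n₂ = n₁·(E₁/E₂)².
n₂ = 416 × (2.15/1.07)² = 416 × 4.037 = 1679.39
Round up: n₂ = 1680.

1680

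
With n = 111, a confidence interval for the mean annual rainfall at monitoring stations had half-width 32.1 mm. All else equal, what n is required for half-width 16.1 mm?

Margin of error scales as 1/√n, so n₂ = n₁·(E₁/E₂)².
n₂ = 111 × (32.1/16.1)² = 111 × 3.975 = 441.23
Round up: n₂ = 442.

442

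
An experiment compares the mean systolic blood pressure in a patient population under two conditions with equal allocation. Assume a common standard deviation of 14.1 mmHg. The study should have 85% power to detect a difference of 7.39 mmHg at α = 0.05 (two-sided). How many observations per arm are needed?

66 per group

For two equal groups, n per group = 2·((z_{α/2} + z_β)·σ/δ)².
z_{α/2} = 1.960; z_β = 1.036 (power 85%).
n = 2 × (2.996 × 14.1 / 7.39)² = 2 × 32.68 = 65.36
Round up: n = 66 per group.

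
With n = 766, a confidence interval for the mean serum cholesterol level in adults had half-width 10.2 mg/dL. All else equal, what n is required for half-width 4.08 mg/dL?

Margin of error scales as 1/√n, so n₂ = n₁·(E₁/E₂)².
n₂ = 766 × (10.2/4.08)² = 766 × 6.25 = 4787.50
Round up: n₂ = 4788.

n = 4788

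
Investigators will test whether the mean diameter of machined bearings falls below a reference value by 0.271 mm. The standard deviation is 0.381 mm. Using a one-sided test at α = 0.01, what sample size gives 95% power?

32

For a one-sample z-test, n = ((z_α + z_β)·σ/δ)².
z_α = 2.326 (one-sided α = 0.01); z_β = 1.645 (power 95% → β = 0.05).
n = (3.971 × 0.381 / 0.271)² = 31.17
Round up: n = 32.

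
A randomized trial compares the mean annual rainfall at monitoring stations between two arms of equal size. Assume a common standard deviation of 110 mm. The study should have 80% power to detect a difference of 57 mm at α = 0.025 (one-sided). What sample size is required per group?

For two equal groups, n per group = 2·((z_α + z_β)·σ/δ)².
z_α = 1.960; z_β = 0.842 (power 80%).
n = 2 × (2.802 × 110 / 57)² = 2 × 29.24 = 58.48
Round up: n = 59 per group.

59 per group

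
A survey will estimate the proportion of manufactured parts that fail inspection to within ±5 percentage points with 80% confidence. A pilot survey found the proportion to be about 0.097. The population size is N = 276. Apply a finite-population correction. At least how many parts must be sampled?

48

For a proportion with margin E = 0.05 at 80% confidence, z = 1.282.
n = p̂(1−p̂)(z/E)² = 0.097 × 0.903 × (1.282/0.05)² = 57.58 — call this n₀.
Finite-population correction with N = 276: n = n₀ / (1 + (n₀−1)/N) = 57.58 / 1.205 = 47.78
Round up: n = 48.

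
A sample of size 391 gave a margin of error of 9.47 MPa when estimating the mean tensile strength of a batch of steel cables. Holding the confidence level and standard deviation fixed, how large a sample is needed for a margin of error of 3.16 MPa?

3512

Margin of error scales as 1/√n, so n₂ = n₁·(E₁/E₂)².
n₂ = 391 × (9.47/3.16)² = 391 × 8.981 = 3511.57
Round up: n₂ = 3512.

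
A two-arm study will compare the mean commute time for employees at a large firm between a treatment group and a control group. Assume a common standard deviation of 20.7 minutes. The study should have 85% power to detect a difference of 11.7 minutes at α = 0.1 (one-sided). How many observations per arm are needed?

For two equal groups, n per group = 2·((z_α + z_β)·σ/δ)².
z_α = 1.282; z_β = 1.036 (power 85%).
n = 2 × (2.318 × 20.7 / 11.7)² = 2 × 16.82 = 33.64
Round up: n = 34 per group.

34 per group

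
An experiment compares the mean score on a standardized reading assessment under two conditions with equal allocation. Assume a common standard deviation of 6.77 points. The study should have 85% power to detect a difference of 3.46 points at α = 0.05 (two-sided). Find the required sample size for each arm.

For two equal groups, n per group = 2·((z_{α/2} + z_β)·σ/δ)².
z_{α/2} = 1.960; z_β = 1.036 (power 85%).
n = 2 × (2.996 × 6.77 / 3.46)² = 2 × 34.36 = 68.72
Round up: n = 69 per group.

69 per group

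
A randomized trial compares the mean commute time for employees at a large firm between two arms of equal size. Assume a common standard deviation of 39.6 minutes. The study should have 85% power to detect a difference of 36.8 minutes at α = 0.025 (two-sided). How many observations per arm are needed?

25 per group

For two equal groups, n per group = 2·((z_{α/2} + z_β)·σ/δ)².
z_{α/2} = 2.241; z_β = 1.036 (power 85%).
n = 2 × (3.277 × 39.6 / 36.8)² = 2 × 12.44 = 24.88
Round up: n = 25 per group.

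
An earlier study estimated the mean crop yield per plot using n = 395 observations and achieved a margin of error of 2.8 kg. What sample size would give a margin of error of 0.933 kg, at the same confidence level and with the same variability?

Margin of error scales as 1/√n, so n₂ = n₁·(E₁/E₂)².
n₂ = 395 × (2.8/0.933)² = 395 × 9.006 = 3557.37
Round up: n₂ = 3558.

3558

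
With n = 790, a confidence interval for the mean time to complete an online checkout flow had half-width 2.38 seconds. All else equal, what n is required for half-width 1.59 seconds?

Margin of error scales as 1/√n, so n₂ = n₁·(E₁/E₂)².
n₂ = 790 × (2.38/1.59)² = 790 × 2.241 = 1770.39
Round up: n₂ = 1771.

1771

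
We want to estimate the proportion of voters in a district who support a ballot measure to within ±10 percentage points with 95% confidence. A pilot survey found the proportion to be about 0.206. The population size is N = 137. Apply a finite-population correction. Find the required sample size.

For a proportion with margin E = 0.1 at 95% confidence, z = 1.960.
n = p̂(1−p̂)(z/E)² = 0.206 × 0.794 × (1.960/0.1)² = 62.83 — call this n₀.
Finite-population correction with N = 137: n = n₀ / (1 + (n₀−1)/N) = 62.83 / 1.451 = 43.30
Round up: n = 44.

n = 44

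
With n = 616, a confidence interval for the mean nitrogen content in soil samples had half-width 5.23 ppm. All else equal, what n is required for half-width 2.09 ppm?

Margin of error scales as 1/√n, so n₂ = n₁·(E₁/E₂)².
n₂ = 616 × (5.23/2.09)² = 616 × 6.262 = 3857.39
Round up: n₂ = 3858.

3858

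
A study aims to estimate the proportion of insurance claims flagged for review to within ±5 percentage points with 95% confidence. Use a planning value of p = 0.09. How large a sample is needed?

For a proportion with margin E = 0.05 at 95% confidence, z = 1.960.
n = p̂(1−p̂)(z/E)² = 0.09 × 0.91 × (1.960/0.05)² = 125.85
Round up: n = 126.

126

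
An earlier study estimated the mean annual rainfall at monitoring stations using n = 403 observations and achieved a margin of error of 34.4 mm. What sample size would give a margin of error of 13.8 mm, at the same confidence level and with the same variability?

2505

Margin of error scales as 1/√n, so n₂ = n₁·(E₁/E₂)².
n₂ = 403 × (34.4/13.8)² = 403 × 6.214 = 2504.24
Round up: n₂ = 2505.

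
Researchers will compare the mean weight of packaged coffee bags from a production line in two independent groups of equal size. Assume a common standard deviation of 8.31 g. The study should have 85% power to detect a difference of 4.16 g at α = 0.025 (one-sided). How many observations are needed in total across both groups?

For two equal groups, n per group = 2·((z_α + z_β)·σ/δ)².
z_α = 1.960; z_β = 1.036 (power 85%).
n = 2 × (2.996 × 8.31 / 4.16)² = 2 × 35.82 = 71.64
Round up: n = 72 per group.
Total across both groups: 2 × 72 = 144.

144 total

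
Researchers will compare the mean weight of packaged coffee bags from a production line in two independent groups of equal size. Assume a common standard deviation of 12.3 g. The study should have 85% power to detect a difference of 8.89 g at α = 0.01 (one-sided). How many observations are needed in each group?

For two equal groups, n per group = 2·((z_α + z_β)·σ/δ)².
z_α = 2.326; z_β = 1.036 (power 85%).
n = 2 × (3.362 × 12.3 / 8.89)² = 2 × 21.64 = 43.28
Round up: n = 44 per group.

44 per group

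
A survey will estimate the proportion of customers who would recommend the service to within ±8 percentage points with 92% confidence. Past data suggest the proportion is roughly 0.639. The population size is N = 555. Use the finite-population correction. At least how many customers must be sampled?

For a proportion with margin E = 0.08 at 92% confidence, z = 1.751.
n = p̂(1−p̂)(z/E)² = 0.639 × 0.361 × (1.751/0.08)² = 110.51 — call this n₀.
Finite-population correction with N = 555: n = n₀ / (1 + (n₀−1)/N) = 110.51 / 1.197 = 92.32
Round up: n = 93.

93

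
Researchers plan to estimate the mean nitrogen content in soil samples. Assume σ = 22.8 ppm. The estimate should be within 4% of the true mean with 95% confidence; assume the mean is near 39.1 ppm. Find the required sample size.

n = 817

For a mean, the margin of error is E = z·σ/√n, so n = (zσ/E)².
At 95% confidence, z = 1.960.
E = 4% of 39.1 = 1.564 ppm.
n = (1.960 × 22.8 / 1.564)² = 816.41
Round up: n = 817.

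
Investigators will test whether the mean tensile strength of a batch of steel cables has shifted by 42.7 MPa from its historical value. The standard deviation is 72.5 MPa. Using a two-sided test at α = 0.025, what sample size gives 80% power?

28

For a one-sample z-test, n = ((z_{α/2} + z_β)·σ/δ)².
z_{α/2} = 2.241 (two-sided α = 0.025); z_β = 0.842 (power 80% → β = 0.2).
n = (3.083 × 72.5 / 42.7)² = 27.40
Round up: n = 28.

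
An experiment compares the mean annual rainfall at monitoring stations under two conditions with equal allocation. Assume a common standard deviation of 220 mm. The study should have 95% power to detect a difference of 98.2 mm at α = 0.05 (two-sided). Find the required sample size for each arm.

For two equal groups, n per group = 2·((z_{α/2} + z_β)·σ/δ)².
z_{α/2} = 1.960; z_β = 1.645 (power 95%).
n = 2 × (3.605 × 220 / 98.2)² = 2 × 65.23 = 130.46
Round up: n = 131 per group.

131 per group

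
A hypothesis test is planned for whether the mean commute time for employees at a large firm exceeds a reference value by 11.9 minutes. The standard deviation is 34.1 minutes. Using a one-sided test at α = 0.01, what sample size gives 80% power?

For a one-sample z-test, n = ((z_α + z_β)·σ/δ)².
z_α = 2.326 (one-sided α = 0.01); z_β = 0.842 (power 80% → β = 0.2).
n = (3.168 × 34.1 / 11.9)² = 82.41
Round up: n = 83.

83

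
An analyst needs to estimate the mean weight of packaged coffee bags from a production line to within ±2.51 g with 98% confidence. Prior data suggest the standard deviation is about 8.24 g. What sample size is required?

59

For a mean, the margin of error is E = z·σ/√n, so n = (zσ/E)².
At 98% confidence, z = 2.326.
n = (2.326 × 8.24 / 2.51)² = 58.31
Round up: n = 59.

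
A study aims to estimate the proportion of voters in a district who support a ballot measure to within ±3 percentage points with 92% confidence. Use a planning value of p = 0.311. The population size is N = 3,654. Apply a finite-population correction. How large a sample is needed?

609

For a proportion with margin E = 0.03 at 92% confidence, z = 1.751.
n = p̂(1−p̂)(z/E)² = 0.311 × 0.689 × (1.751/0.03)² = 729.98 — call this n₀.
Finite-population correction with N = 3,654: n = n₀ / (1 + (n₀−1)/N) = 729.98 / 1.2 = 608.32
Round up: n = 609.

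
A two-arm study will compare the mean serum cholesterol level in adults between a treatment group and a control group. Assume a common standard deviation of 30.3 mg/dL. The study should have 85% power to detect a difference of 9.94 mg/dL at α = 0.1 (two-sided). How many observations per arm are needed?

For two equal groups, n per group = 2·((z_{α/2} + z_β)·σ/δ)².
z_{α/2} = 1.645; z_β = 1.036 (power 85%).
n = 2 × (2.681 × 30.3 / 9.94)² = 2 × 66.79 = 133.58
Round up: n = 134 per group.

134 per group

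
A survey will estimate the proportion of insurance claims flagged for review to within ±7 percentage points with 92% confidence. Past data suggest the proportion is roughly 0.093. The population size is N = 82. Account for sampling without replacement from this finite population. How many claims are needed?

n = 33

For a proportion with margin E = 0.07 at 92% confidence, z = 1.751.
n = p̂(1−p̂)(z/E)² = 0.093 × 0.907 × (1.751/0.07)² = 52.78 — call this n₀.
Finite-population correction with N = 82: n = n₀ / (1 + (n₀−1)/N) = 52.78 / 1.631 = 32.36
Round up: n = 33.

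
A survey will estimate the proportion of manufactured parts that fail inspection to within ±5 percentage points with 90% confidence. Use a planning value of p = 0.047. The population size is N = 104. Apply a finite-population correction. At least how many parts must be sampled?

34

For a proportion with margin E = 0.05 at 90% confidence, z = 1.645.
n = p̂(1−p̂)(z/E)² = 0.047 × 0.953 × (1.645/0.05)² = 48.48 — call this n₀.
Finite-population correction with N = 104: n = n₀ / (1 + (n₀−1)/N) = 48.48 / 1.457 = 33.27
Round up: n = 34.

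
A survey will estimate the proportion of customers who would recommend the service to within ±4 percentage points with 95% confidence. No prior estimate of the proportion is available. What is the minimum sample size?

n = 601

For a proportion with margin E = 0.04 at 95% confidence, z = 1.960.
With no prior estimate, use p = 0.5, which maximizes p(1−p) at 0.25.
n = 0.25 × (z/E)² = 0.25 × (1.960/0.04)² = 600.25
Round up: n = 601.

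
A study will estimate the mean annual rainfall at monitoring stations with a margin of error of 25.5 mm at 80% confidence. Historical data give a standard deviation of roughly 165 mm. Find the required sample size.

n = 69

For a mean, the margin of error is E = z·σ/√n, so n = (zσ/E)².
At 80% confidence, z = 1.282.
n = (1.282 × 165 / 25.5)² = 68.81
Round up: n = 69.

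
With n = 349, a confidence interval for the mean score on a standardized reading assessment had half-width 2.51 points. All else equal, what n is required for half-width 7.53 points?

n = 39

Margin of error scales as 1/√n, so n₂ = n₁·(E₁/E₂)².
n₂ = 349 × (2.51/7.53)² = 349 × 0.1111 = 38.77
Round up: n₂ = 39.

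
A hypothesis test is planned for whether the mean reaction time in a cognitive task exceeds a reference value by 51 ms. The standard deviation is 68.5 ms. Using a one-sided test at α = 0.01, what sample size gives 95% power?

For a one-sample z-test, n = ((z_α + z_β)·σ/δ)².
z_α = 2.326 (one-sided α = 0.01); z_β = 1.645 (power 95% → β = 0.05).
n = (3.971 × 68.5 / 51)² = 28.45
Round up: n = 29.

29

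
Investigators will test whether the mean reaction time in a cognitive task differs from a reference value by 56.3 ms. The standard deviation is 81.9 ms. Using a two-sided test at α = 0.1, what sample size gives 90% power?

For a one-sample z-test, n = ((z_{α/2} + z_β)·σ/δ)².
z_{α/2} = 1.645 (two-sided α = 0.1); z_β = 1.282 (power 90% → β = 0.1).
n = (2.927 × 81.9 / 56.3)² = 18.13
Round up: n = 19.

19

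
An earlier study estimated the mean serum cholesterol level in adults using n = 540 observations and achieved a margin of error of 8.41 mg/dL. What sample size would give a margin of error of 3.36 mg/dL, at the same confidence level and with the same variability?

Margin of error scales as 1/√n, so n₂ = n₁·(E₁/E₂)².
n₂ = 540 × (8.41/3.36)² = 540 × 6.265 = 3383.10
Round up: n₂ = 3384.

3384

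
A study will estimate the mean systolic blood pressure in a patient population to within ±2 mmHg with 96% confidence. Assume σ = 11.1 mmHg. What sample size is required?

n = 130

For a mean, the margin of error is E = z·σ/√n, so n = (zσ/E)².
At 96% confidence, z = 2.054.
n = (2.054 × 11.1 / 2)² = 129.95
Round up: n = 130.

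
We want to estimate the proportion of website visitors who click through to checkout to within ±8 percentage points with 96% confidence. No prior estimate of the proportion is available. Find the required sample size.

For a proportion with margin E = 0.08 at 96% confidence, z = 2.054.
With no prior estimate, use p = 0.5, which maximizes p(1−p) at 0.25.
n = 0.25 × (z/E)² = 0.25 × (2.054/0.08)² = 164.80
Round up: n = 165.

165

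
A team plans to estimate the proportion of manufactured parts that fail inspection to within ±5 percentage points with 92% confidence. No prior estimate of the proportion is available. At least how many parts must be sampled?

n = 307

For a proportion with margin E = 0.05 at 92% confidence, z = 1.751.
With no prior estimate, use p = 0.5, which maximizes p(1−p) at 0.25.
n = 0.25 × (z/E)² = 0.25 × (1.751/0.05)² = 306.60
Round up: n = 307.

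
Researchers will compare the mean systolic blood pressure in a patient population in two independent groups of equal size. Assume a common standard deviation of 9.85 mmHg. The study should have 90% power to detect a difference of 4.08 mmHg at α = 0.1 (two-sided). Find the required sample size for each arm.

For two equal groups, n per group = 2·((z_{α/2} + z_β)·σ/δ)².
z_{α/2} = 1.645; z_β = 1.282 (power 90%).
n = 2 × (2.927 × 9.85 / 4.08)² = 2 × 49.93 = 99.86
Round up: n = 100 per group.

100 per group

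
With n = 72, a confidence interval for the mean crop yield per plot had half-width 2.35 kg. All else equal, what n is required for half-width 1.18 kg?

n = 286

Margin of error scales as 1/√n, so n₂ = n₁·(E₁/E₂)².
n₂ = 72 × (2.35/1.18)² = 72 × 3.966 = 285.55
Round up: n₂ = 286.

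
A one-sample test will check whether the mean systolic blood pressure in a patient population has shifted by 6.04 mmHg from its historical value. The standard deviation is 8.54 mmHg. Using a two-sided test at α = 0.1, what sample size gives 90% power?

For a one-sample z-test, n = ((z_{α/2} + z_β)·σ/δ)².
z_{α/2} = 1.645 (two-sided α = 0.1); z_β = 1.282 (power 90% → β = 0.1).
n = (2.927 × 8.54 / 6.04)² = 17.13
Round up: n = 18.

18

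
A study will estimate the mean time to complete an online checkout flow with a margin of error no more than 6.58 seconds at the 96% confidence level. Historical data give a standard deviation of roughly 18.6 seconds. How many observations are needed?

For a mean, the margin of error is E = z·σ/√n, so n = (zσ/E)².
At 96% confidence, z = 2.054.
n = (2.054 × 18.6 / 6.58)² = 33.71
Round up: n = 34.

34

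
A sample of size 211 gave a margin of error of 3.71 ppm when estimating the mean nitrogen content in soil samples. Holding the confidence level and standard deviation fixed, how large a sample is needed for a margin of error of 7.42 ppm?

Margin of error scales as 1/√n, so n₂ = n₁·(E₁/E₂)².
n₂ = 211 × (3.71/7.42)² = 211 × 0.25 = 52.75
Round up: n₂ = 53.

53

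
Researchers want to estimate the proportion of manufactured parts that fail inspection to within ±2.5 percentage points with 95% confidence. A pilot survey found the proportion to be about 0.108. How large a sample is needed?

593

For a proportion with margin E = 0.025 at 95% confidence, z = 1.960.
n = p̂(1−p̂)(z/E)² = 0.108 × 0.892 × (1.960/0.025)² = 592.14
Round up: n = 593.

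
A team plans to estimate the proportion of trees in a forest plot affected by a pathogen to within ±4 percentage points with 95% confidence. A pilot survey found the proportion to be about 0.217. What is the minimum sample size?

For a proportion with margin E = 0.04 at 95% confidence, z = 1.960.
n = p̂(1−p̂)(z/E)² = 0.217 × 0.783 × (1.960/0.04)² = 407.96
Round up: n = 408.

408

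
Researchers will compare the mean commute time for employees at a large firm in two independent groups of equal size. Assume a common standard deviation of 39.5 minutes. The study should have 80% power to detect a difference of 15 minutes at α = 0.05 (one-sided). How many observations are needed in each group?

For two equal groups, n per group = 2·((z_α + z_β)·σ/δ)².
z_α = 1.645; z_β = 0.842 (power 80%).
n = 2 × (2.487 × 39.5 / 15)² = 2 × 42.89 = 85.78
Round up: n = 86 per group.

86 per group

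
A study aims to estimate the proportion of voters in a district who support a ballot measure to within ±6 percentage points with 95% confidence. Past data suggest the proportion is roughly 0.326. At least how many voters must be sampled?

For a proportion with margin E = 0.06 at 95% confidence, z = 1.960.
n = p̂(1−p̂)(z/E)² = 0.326 × 0.674 × (1.960/0.06)² = 234.47
Round up: n = 235.

235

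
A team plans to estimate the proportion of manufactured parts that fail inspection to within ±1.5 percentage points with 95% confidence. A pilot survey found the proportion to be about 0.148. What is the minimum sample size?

For a proportion with margin E = 0.015 at 95% confidence, z = 1.960.
n = p̂(1−p̂)(z/E)² = 0.148 × 0.852 × (1.960/0.015)² = 2152.94
Round up: n = 2153.

2153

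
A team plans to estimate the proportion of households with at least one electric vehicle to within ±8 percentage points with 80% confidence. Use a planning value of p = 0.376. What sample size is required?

For a proportion with margin E = 0.08 at 80% confidence, z = 1.282.
n = p̂(1−p̂)(z/E)² = 0.376 × 0.624 × (1.282/0.08)² = 60.25
Round up: n = 61.

n = 61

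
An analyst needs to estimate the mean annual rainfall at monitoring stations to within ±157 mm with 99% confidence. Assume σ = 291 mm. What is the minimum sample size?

For a mean, the margin of error is E = z·σ/√n, so n = (zσ/E)².
At 99% confidence, z = 2.576.
n = (2.576 × 291 / 157)² = 22.80
Round up: n = 23.

n = 23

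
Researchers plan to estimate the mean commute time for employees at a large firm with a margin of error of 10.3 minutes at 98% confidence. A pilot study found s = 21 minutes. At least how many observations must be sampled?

For a mean, the margin of error is E = z·σ/√n, so n = (zσ/E)².
At 98% confidence, z = 2.326.
n = (2.326 × 21 / 10.3)² = 22.49
Round up: n = 23.

23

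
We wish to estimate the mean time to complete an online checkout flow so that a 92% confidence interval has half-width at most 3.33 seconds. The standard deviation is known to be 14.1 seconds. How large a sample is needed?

For a mean, the margin of error is E = z·σ/√n, so n = (zσ/E)².
At 92% confidence, z = 1.751.
n = (1.751 × 14.1 / 3.33)² = 54.97
Round up: n = 55.

55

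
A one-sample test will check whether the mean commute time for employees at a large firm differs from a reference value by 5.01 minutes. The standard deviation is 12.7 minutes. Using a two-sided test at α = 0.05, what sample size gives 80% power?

n = 51

For a one-sample z-test, n = ((z_{α/2} + z_β)·σ/δ)².
z_{α/2} = 1.960 (two-sided α = 0.05); z_β = 0.842 (power 80% → β = 0.2).
n = (2.802 × 12.7 / 5.01)² = 50.45
Round up: n = 51.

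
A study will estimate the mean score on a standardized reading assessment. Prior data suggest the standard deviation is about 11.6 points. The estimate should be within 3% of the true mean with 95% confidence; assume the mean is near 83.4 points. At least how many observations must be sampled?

83

For a mean, the margin of error is E = z·σ/√n, so n = (zσ/E)².
At 95% confidence, z = 1.960.
E = 3% of 83.4 = 2.502 points.
n = (1.960 × 11.6 / 2.502)² = 82.58
Round up: n = 83.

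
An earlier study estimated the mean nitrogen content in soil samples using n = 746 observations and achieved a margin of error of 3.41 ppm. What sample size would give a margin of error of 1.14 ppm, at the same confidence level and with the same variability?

n = 6675

Margin of error scales as 1/√n, so n₂ = n₁·(E₁/E₂)².
n₂ = 746 × (3.41/1.14)² = 746 × 8.947 = 6674.46
Round up: n₂ = 6675.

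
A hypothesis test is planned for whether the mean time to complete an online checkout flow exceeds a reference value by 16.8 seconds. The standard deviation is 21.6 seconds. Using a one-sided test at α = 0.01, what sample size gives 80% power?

n = 17

For a one-sample z-test, n = ((z_α + z_β)·σ/δ)².
z_α = 2.326 (one-sided α = 0.01); z_β = 0.842 (power 80% → β = 0.2).
n = (3.168 × 21.6 / 16.8)² = 16.59
Round up: n = 17.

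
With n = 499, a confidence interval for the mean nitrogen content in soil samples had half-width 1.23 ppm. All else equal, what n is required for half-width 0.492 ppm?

n = 3119

Margin of error scales as 1/√n, so n₂ = n₁·(E₁/E₂)².
n₂ = 499 × (1.23/0.492)² = 499 × 6.25 = 3118.75
Round up: n₂ = 3119.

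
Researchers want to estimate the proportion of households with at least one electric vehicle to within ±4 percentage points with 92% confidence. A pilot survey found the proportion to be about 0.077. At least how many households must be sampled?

For a proportion with margin E = 0.04 at 92% confidence, z = 1.751.
n = p̂(1−p̂)(z/E)² = 0.077 × 0.923 × (1.751/0.04)² = 136.19
Round up: n = 137.

n = 137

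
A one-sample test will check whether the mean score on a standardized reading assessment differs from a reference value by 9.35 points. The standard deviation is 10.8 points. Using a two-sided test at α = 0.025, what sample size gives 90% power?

For a one-sample z-test, n = ((z_{α/2} + z_β)·σ/δ)².
z_{α/2} = 2.241 (two-sided α = 0.025); z_β = 1.282 (power 90% → β = 0.1).
n = (3.523 × 10.8 / 9.35)² = 16.56
Round up: n = 17.

17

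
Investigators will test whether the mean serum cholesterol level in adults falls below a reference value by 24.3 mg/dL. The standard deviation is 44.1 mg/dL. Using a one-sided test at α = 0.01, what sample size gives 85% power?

For a one-sample z-test, n = ((z_α + z_β)·σ/δ)².
z_α = 2.326 (one-sided α = 0.01); z_β = 1.036 (power 85% → β = 0.15).
n = (3.362 × 44.1 / 24.3)² = 37.23
Round up: n = 38.

38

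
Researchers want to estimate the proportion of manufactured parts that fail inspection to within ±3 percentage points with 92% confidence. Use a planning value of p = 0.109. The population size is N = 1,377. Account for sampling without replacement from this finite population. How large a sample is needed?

n = 267

For a proportion with margin E = 0.03 at 92% confidence, z = 1.751.
n = p̂(1−p̂)(z/E)² = 0.109 × 0.891 × (1.751/0.03)² = 330.85 — call this n₀.
Finite-population correction with N = 1,377: n = n₀ / (1 + (n₀−1)/N) = 330.85 / 1.24 = 266.81
Round up: n = 267.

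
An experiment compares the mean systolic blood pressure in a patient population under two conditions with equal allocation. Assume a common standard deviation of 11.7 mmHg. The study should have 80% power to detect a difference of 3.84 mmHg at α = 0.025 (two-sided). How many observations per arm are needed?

177 per group

For two equal groups, n per group = 2·((z_{α/2} + z_β)·σ/δ)².
z_{α/2} = 2.241; z_β = 0.842 (power 80%).
n = 2 × (3.083 × 11.7 / 3.84)² = 2 × 88.24 = 176.48
Round up: n = 177 per group.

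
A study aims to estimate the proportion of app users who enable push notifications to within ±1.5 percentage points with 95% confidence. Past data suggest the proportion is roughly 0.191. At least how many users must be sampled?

For a proportion with margin E = 0.015 at 95% confidence, z = 1.960.
n = p̂(1−p̂)(z/E)² = 0.191 × 0.809 × (1.960/0.015)² = 2638.22
Round up: n = 2639.

n = 2639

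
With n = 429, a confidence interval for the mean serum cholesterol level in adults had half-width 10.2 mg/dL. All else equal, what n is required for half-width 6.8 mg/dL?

966

Margin of error scales as 1/√n, so n₂ = n₁·(E₁/E₂)².
n₂ = 429 × (10.2/6.8)² = 429 × 2.25 = 965.25
Round up: n₂ = 966.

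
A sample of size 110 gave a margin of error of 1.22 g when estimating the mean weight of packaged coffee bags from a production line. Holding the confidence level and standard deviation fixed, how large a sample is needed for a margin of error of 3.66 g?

13

Margin of error scales as 1/√n, so n₂ = n₁·(E₁/E₂)².
n₂ = 110 × (1.22/3.66)² = 110 × 0.1111 = 12.22
Round up: n₂ = 13.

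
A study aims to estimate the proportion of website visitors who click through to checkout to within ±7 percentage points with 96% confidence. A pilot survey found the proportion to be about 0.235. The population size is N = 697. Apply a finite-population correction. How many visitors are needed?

For a proportion with margin E = 0.07 at 96% confidence, z = 2.054.
n = p̂(1−p̂)(z/E)² = 0.235 × 0.765 × (2.054/0.07)² = 154.79 — call this n₀.
Finite-population correction with N = 697: n = n₀ / (1 + (n₀−1)/N) = 154.79 / 1.221 = 126.77
Round up: n = 127.

n = 127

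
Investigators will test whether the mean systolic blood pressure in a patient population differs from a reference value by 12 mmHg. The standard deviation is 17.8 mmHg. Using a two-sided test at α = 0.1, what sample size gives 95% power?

24

For a one-sample z-test, n = ((z_{α/2} + z_β)·σ/δ)².
z_{α/2} = 1.645 (two-sided α = 0.1); z_β = 1.645 (power 95% → β = 0.05).
n = (3.290 × 17.8 / 12)² = 23.82
Round up: n = 24.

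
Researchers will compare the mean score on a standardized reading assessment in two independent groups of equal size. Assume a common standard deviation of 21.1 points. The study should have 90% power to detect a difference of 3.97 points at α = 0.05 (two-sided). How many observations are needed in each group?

594 per group

For two equal groups, n per group = 2·((z_{α/2} + z_β)·σ/δ)².
z_{α/2} = 1.960; z_β = 1.282 (power 90%).
n = 2 × (3.242 × 21.1 / 3.97)² = 2 × 296.90 = 593.80
Round up: n = 594 per group.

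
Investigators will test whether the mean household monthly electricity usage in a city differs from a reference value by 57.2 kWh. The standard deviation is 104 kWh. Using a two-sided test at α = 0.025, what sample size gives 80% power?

For a one-sample z-test, n = ((z_{α/2} + z_β)·σ/δ)².
z_{α/2} = 2.241 (two-sided α = 0.025); z_β = 0.842 (power 80% → β = 0.2).
n = (3.083 × 104 / 57.2)² = 31.42
Round up: n = 32.

32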